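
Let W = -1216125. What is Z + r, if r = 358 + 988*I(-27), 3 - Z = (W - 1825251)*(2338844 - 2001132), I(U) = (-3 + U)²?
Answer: 1027110061273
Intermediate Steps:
Z = 1027109171715 (Z = 3 - (-1216125 - 1825251)*(2338844 - 2001132) = 3 - (-3041376)*337712 = 3 - 1*(-1027109171712) = 3 + 1027109171712 = 1027109171715)
r = 889558 (r = 358 + 988*(-3 - 27)² = 358 + 988*(-30)² = 358 + 988*900 = 358 + 889200 = 889558)
Z + r = 1027109171715 + 889558 = 1027110061273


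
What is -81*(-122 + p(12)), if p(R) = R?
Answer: 8910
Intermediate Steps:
-81*(-122 + p(12)) = -81*(-122 + 12) = -81*(-110) = 8910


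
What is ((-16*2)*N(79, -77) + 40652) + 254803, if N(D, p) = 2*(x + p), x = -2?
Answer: 300511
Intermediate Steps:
N(D, p) = -4 + 2*p (N(D, p) = 2*(-2 + p) = -4 + 2*p)
((-16*2)*N(79, -77) + 40652) + 254803 = ((-16*2)*(-4 + 2*(-77)) + 40652) + 254803 = (-32*(-4 - 154) + 40652) + 254803 = (-32*(-158) + 40652) + 254803 = (5056 + 40652) + 254803 = 45708 + 254803 = 300511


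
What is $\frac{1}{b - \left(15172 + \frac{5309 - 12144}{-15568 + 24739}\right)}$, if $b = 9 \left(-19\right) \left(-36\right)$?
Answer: $- \frac{9171}{82678901} \approx -0.00011092$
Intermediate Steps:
$b = 6156$ ($b = \left(-171\right) \left(-36\right) = 6156$)
$\frac{1}{b - \left(15172 + \frac{5309 - 12144}{-15568 + 24739}\right)} = \frac{1}{6156 - \left(15172 + \frac{5309 - 12144}{-15568 + 24739}\right)} = \frac{1}{6156 - \left(15172 - \frac{6835}{9171}\right)} = \frac{1}{6156 - \frac{139135577}{9171}} = \frac{1}{- \frac{82678901}{9171}} = - \frac{9171}{82678901}$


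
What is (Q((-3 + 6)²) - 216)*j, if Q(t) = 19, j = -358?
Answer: 70526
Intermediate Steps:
(Q((-3 + 6)²) - 216)*j = (19 - 216)*(-358) = -197*(-358) = 70526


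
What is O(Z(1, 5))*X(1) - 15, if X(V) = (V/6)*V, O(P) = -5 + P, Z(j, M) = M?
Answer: -15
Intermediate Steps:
X(V) = V²/6 (X(V) = (V*(⅙))*V = (V/6)*V = V²/6)
O(Z(1, 5))*X(1) - 15 = (-5 + 5)*((⅙)*1²) - 15 = 0*((⅙)*1) - 15 = 0*(⅙) - 15 = 0 - 15 = -15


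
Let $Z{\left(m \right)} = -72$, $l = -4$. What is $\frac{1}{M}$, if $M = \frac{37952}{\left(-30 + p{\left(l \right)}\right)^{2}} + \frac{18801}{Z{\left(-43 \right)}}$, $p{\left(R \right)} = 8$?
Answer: $- \frac{968}{176865} \approx -0.0054731$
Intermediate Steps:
$M = - \frac{176865}{968}$ ($M = \frac{37952}{\left(-30 + 8\right)^{2}} + \frac{18801}{-72} = \frac{37952}{\left(-22\right)^{2}} + 18801 \left(- \frac{1}{72}\right) = \frac{37952}{484} - \frac{2089}{8} = 37952 \cdot \frac{1}{484} - \frac{2089}{8} = \frac{9488}{121} - \frac{2089}{8} = - \frac{176865}{968} \approx -182.71$)
$\frac{1}{M} = \frac{1}{- \frac{176865}{968}} = - \frac{968}{176865}$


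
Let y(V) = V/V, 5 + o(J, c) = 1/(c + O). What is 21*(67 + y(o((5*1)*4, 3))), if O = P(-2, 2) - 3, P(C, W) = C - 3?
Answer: 1428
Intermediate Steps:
P(C, W) = -3 + C
O = -8 (O = (-3 - 2) - 3 = -5 - 3 = -8)
o(J, c) = -5 + 1/(-8 + c) (o(J, c) = -5 + 1/(c - 8) = -5 + 1/(-8 + c))
y(V) = 1
21*(67 + y(o((5*1)*4, 3))) = 21*(67 + 1) = 21*68 = 1428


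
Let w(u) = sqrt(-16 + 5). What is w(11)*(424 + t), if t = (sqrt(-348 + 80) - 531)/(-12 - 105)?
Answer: 2*sqrt(737)/117 + 5571*I*sqrt(11)/13 ≈ 0.46406 + 1421.3*I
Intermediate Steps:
t = 59/13 - 2*I*sqrt(67)/117 (t = (sqrt(-268) - 531)/(-117) = (2*I*sqrt(67) - 531)*(-1/117) = (-531 + 2*I*sqrt(67))*(-1/117) = 59/13 - 2*I*sqrt(67)/117 ≈ 4.5385 - 0.13992*I)
w(u) = I*sqrt(11) (w(u) = sqrt(-11) = I*sqrt(11))
w(11)*(424 + t) = (I*sqrt(11))*(424 + (59/13 - 2*I*sqrt(67)/117)) = (I*sqrt(11))*(5571/13 - 2*I*sqrt(67)/117) = I*sqrt(11)*(5571/13 - 2*I*sqrt(67)/117)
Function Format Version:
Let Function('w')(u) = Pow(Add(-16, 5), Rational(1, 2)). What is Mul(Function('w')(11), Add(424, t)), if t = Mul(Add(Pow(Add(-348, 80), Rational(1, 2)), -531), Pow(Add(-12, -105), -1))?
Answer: Add(Mul(Rational(2, 117), Pow(737, Rational(1, 2))), Mul(Rational(5571, 13), I, Pow(11, Rational(1, 2)))) ≈ Add(0.46406, Mul(1421.3, I))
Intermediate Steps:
t = Add(Rational(59, 13), Mul(Rational(-2, 117), I, Pow(67, Rational(1, 2)))) (t = Mul(Add(Pow(-268, Rational(1, 2)), -531), Pow(-117, -1)) = Mul(Add(Mul(2, I, Pow(67, Rational(1, 2))), -531), Rational(-1, 117)) = Mul(Add(-531, Mul(2, I, Pow(67, Rational(1, 2)))), Rational(-1, 117)) = Add(Rational(59, 13), Mul(Rational(-2, 117), I, Pow(67, Rational(1, 2)))) ≈ Add(4.5385, Mul(-0.13992, I)))
Function('w')(u) = Mul(I, Pow(11, Rational(1, 2))) (Function('w')(u) = Pow(-11, Rational(1, 2)) = Mul(I, Pow(11, Rational(1, 2))))
Mul(Function('w')(11), Add(424, t)) = Mul(Mul(I, Pow(11, Rational(1, 2))), Add(424, Add(Rational(59, 13), Mul(Rational(-2, 117), I, Pow(67, Rational(1, 2)))))) = Mul(Mul(I, Pow(11, Rational(1, 2))), Add(Rational(5571, 13), Mul(Rational(-2, 117), I, Pow(67, Rational(1, 2))))) = Mul(I, Pow(11, Rational(1, 2)), Add(Rational(5571, 13), Mul(Rational(-2, 117), I, Pow(67, Rational(1, 2)))))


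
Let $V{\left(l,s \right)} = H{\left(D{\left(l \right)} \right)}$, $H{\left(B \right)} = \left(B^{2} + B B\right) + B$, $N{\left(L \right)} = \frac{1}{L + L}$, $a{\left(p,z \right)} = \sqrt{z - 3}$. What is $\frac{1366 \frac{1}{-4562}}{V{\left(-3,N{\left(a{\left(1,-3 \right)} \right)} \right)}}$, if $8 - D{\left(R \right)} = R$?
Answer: $- \frac{683}{577093} \approx -0.0011835$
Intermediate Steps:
$D{\left(R \right)} = 8 - R$
$a{\left(p,z \right)} = \sqrt{-3 + z}$
$N{\left(L \right)} = \frac{1}{2 L}$
$H{\left(B \right)} = B + 2 B^{2}$ ($H{\left(B \right)} = \left(B^{2} + B^{2}\right) + B = 2 B^{2} + B = B + 2 B^{2}$)
$V{\left(l,s \right)} = \left(8 - l\right) \left(17 - 2 l\right)$ ($V{\left(l,s \right)} = \left(8 - l\right) \left(1 + 2 \left(8 - l\right)\right) = \left(8 - l\right) \left(1 - \left(-16 + 2 l\right)\right) = \left(8 - l\right) \left(17 - 2 l\right)$)
$\frac{1366 \frac{1}{-4562}}{V{\left(-3,N{\left(a{\left(1,-3 \right)} \right)} \right)}} = \frac{1366 \frac{1}{-4562}}{\left(-17 + 2 \left(-3\right)\right) \left(-8 - 3\right)} = \frac{1366 \left(- \frac{1}{4562}\right)}{\left(-17 - 6\right) \left(-11\right)} = - \frac{683}{2281 \left(\left(-23\right) \left(-11\right)\right)} = - \frac{683}{2281 \cdot 253} = \left(- \frac{683}{2281}\right) \frac{1}{253} = - \frac{683}{577093}$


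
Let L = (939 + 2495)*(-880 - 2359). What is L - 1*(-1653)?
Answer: -11121073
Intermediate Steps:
L = -11122726 (L = 3434*(-3239) = -11122726)
L - 1*(-1653) = -11122726 - 1*(-1653) = -11122726 + 1653 = -11121073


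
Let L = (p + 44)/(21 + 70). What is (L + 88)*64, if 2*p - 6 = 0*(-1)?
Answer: 515520/91 ≈ 5665.1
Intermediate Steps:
p = 3 (p = 3 + (0*(-1))/2 = 3 + (1/2)*0 = 3 + 0 = 3)
L = 47/91 (L = (3 + 44)/(21 + 70) = 47/91 ≈ 0.51648)
(L + 88)*64 = (47/91 + 88)*64 = (8055/91)*64 = 515520/91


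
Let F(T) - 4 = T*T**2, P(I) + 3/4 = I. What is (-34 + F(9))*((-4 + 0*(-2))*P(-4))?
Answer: 13281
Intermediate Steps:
P(I) = -3/4 + I
F(T) = 4 + T**3 (F(T) = 4 + T*T**2 = 4 + T**3)
(-34 + F(9))*((-4 + 0*(-2))*P(-4)) = (-34 + (4 + 9**3))*((-4 + 0*(-2))*(-3/4 - 4)) = (-34 + (4 + 729))*((-4 + 0)*(-19/4)) = (-34 + 733)*(-4*(-19/4)) = 699*19 = 13281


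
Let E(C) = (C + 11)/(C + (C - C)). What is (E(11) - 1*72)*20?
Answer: -1400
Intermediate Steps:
E(C) = (11 + C)/C (E(C) = (11 + C)/(C + 0) = (11 + C)/C)
(E(11) - 1*72)*20 = ((11 + 11)/11 - 1*72)*20 = ((1/11)*22 - 72)*20 = (2 - 72)*20 = -70*20 = -1400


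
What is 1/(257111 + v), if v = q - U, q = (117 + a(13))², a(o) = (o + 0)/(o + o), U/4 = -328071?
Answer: 4/6332805 ≈ 6.3163e-7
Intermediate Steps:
U = -1312284 (U = 4*(-328071) = -1312284)
a(o) = ½ (a(o) = o/((2*o)) = o*(1/(2*o)) = ½)
q = 55225/4 (q = (117 + ½)² = (235/2)² = 55225/4 ≈ 13806.)
v = 5304361/4 (v = 55225/4 - 1*(-1312284) = 55225/4 + 1312284 = 5304361/4 ≈ 1.3261e+6)
1/(257111 + v) = 1/(257111 + 5304361/4) = 1/(6332805/4) = 4/6332805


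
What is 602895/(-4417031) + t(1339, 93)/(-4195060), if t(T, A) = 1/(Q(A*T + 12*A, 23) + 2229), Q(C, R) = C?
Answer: -323411394308583431/2369431085669521920 ≈ -0.13649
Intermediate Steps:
t(T, A) = 1/(2229 + 12*A + A*T) (t(T, A) = 1/((A*T + 12*A) + 2229) = 1/((12*A + A*T) + 2229) = 1/(2229 + 12*A + A*T))
602895/(-4417031) + t(1339, 93)/(-4195060) = 602895/(-4417031) + 1/((2229 + 93*(12 + 1339))*(-4195060)) = 602895*(-1/4417031) - 1/4195060/(2229 + 93*1351) = -602895/4417031 - 1/4195060/(2229 + 125643) = -602895/4417031 - 1/4195060/127872 = -602895/4417031 + (1/127872)*(-1/4195060) = -602895/4417031 - 1/536430712320 = -323411394308583431/2369431085669521920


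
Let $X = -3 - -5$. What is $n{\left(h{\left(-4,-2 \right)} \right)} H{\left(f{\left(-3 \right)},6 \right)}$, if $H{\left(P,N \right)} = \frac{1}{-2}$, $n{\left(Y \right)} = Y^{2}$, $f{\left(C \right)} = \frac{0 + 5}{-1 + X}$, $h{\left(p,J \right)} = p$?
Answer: $-8$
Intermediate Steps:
$X = 2$ ($X = -3 + 5 = 2$)
$f{\left(C \right)} = 5$ ($f{\left(C \right)} = \frac{0 + 5}{-1 + 2} = \frac{5}{1} = 5 \cdot 1 = 5$)
$H{\left(P,N \right)} = - \frac{1}{2}$
$n{\left(h{\left(-4,-2 \right)} \right)} H{\left(f{\left(-3 \right)},6 \right)} = \left(-4\right)^{2} \left(- \frac{1}{2}\right) = 16 \left(- \frac{1}{2}\right) = -8$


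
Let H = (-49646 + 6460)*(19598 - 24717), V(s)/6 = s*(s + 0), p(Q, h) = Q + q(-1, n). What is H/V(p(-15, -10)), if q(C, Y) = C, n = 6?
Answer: 110534567/768 ≈ 1.4393e+5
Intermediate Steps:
p(Q, h) = -1 + Q (p(Q, h) = Q - 1 = -1 + Q)
V(s) = 6*s² (V(s) = 6*(s*(s + 0)) = 6*(s*s) = 6*s²)
H = 221069134 (H = -43186*(-5119) = 221069134)
H/V(p(-15, -10)) = 221069134/((6*(-1 - 15)²)) = 221069134/((6*(-16)²)) = 221069134/((6*256)) = 221069134/1536 = 221069134*(1/1536) = 110534567/768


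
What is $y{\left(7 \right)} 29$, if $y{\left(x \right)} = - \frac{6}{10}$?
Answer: $- \frac{87}{5} \approx -17.4$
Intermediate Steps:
$y{\left(x \right)} = - \frac{3}{5}$ ($y{\left(x \right)} = \left(-6\right) \frac{1}{10} = - \frac{3}{5}$)
$y{\left(7 \right)} 29 = \left(- \frac{3}{5}\right) 29 = - \frac{87}{5}$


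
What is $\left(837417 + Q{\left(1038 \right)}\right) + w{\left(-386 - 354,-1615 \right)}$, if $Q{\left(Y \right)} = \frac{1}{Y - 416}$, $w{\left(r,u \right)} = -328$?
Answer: $\frac{520669359}{622} \approx 8.3709 \cdot 10^{5}$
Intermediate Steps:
$Q{\left(Y \right)} = \frac{1}{-416 + Y}$
$\left(837417 + Q{\left(1038 \right)}\right) + w{\left(-386 - 354,-1615 \right)} = \left(837417 + \frac{1}{-416 + 1038}\right) - 328 = \left(837417 + \frac{1}{622}\right) - 328 = \frac{520873375}{622} - 328 = \frac{520669359}{622}$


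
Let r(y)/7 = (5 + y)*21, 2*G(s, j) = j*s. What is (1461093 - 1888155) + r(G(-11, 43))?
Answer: -922185/2 ≈ -4.6109e+5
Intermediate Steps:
G(s, j) = j*s/2 (G(s, j) = (j*s)/2 = j*s/2)
r(y) = 735 + 147*y (r(y) = 7*((5 + y)*21) = 7*(105 + 21*y) = 735 + 147*y)
(1461093 - 1888155) + r(G(-11, 43)) = (1461093 - 1888155) + (735 + 147*((½)*43*(-11))) = -427062 + (735 + 147*(-473/2)) = -427062 + (735 - 69531/2) = -427062 - 68061/2 = -922185/2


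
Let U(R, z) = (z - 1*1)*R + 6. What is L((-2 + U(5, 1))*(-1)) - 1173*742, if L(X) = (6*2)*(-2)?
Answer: -870390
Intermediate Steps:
U(R, z) = 6 + R*(-1 + z) (U(R, z) = (z - 1)*R + 6 = (-1 + z)*R + 6 = R*(-1 + z) + 6 = 6 + R*(-1 + z))
L(X) = -24 (L(X) = 12*(-2) = -24)
L((-2 + U(5, 1))*(-1)) - 1173*742 = -24 - 1173*742 = -24 - 870366 = -870390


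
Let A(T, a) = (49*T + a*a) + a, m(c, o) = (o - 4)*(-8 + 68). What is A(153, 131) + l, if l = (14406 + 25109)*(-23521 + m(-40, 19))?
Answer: -893844026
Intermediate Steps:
m(c, o) = -240 + 60*o (m(c, o) = (-4 + o)*60 = -240 + 60*o)
A(T, a) = a + a**2 + 49*T (A(T, a) = (49*T + a**2) + a = (a**2 + 49*T) + a = a + a**2 + 49*T)
l = -893868815 (l = (14406 + 25109)*(-23521 + (-240 + 60*19)) = 39515*(-23521 + (-240 + 1140)) = 39515*(-23521 + 900) = 39515*(-22621) = -893868815)
A(153, 131) + l = (131 + 131**2 + 49*153) - 893868815 = (131 + 17161 + 7497) - 893868815 = 24789 - 893868815 = -893844026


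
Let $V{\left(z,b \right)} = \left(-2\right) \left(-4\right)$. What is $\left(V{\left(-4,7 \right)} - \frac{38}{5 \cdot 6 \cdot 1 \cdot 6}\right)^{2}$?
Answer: $\frac{491401}{8100} \approx 60.667$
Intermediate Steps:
$V{\left(z,b \right)} = 8$
$\left(V{\left(-4,7 \right)} - \frac{38}{5 \cdot 6 \cdot 1 \cdot 6}\right)^{2} = \left(8 - \frac{38}{5 \cdot 6 \cdot 1 \cdot 6}\right)^{2} = \left(8 - \frac{38}{5 \cdot 6 \cdot 6}\right)^{2} = \left(8 - \frac{38}{5 \cdot 36}\right)^{2} = \left(8 - \frac{38}{180}\right)^{2} = \left(8 - \frac{19}{90}\right)^{2} = \left(\frac{701}{90}\right)^{2} = \frac{491401}{8100}$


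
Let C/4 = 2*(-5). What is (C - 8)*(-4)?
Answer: 192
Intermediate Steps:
C = -40 (C = 4*(2*(-5)) = 4*(-10) = -40)
(C - 8)*(-4) = (-40 - 8)*(-4) = -48*(-4) = 192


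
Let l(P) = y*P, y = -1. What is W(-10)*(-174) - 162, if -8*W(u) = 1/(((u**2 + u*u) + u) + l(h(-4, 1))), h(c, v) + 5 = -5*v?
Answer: -129513/800 ≈ -161.89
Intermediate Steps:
h(c, v) = -5 - 5*v
l(P) = -P
W(u) = -1/(8*(10 + u + 2*u**2)) (W(u) = -1/(8*(((u**2 + u*u) + u) - (-5 - 5*1))) = -1/(8*(((u**2 + u**2) + u) - (-5 - 5))) = -1/(8*((2*u**2 + u) - 1*(-10))) = -1/(8*((u + 2*u**2) + 10)) = -1/(8*(10 + u + 2*u**2)))
W(-10)*(-174) - 162 = -1/(80 + 8*(-10) + 16*(-10)**2)*(-174) - 162 = -1/(80 - 80 + 16*100)*(-174) - 162 = -1/(80 - 80 + 1600)*(-174) - 162 = -1/1600*(-174) - 162 = 87/800 - 162 = -129513/800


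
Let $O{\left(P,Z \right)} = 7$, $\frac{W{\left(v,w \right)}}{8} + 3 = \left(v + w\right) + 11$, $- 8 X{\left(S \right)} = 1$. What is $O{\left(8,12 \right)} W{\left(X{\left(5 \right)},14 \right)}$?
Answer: $1225$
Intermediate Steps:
$X{\left(S \right)} = - \frac{1}{8}$ ($X{\left(S \right)} = \left(- \frac{1}{8}\right) 1 = - \frac{1}{8}$)
$W{\left(v,w \right)} = 64 + 8 v + 8 w$ ($W{\left(v,w \right)} = -24 + 8 \left(\left(v + w\right) + 11\right) = -24 + 8 \left(11 + v + w\right) = -24 + \left(88 + 8 v + 8 w\right) = 64 + 8 v + 8 w$)
$O{\left(8,12 \right)} W{\left(X{\left(5 \right)},14 \right)} = 7 \left(64 + 8 \left(- \frac{1}{8}\right) + 8 \cdot 14\right) = 7 \left(64 - 1 + 112\right) = 7 \cdot 175 = 1225$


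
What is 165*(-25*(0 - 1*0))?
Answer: 0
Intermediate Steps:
165*(-25*(0 - 1*0)) = 165*(-25*(0 + 0)) = 165*(-25*0) = 165*0 = 0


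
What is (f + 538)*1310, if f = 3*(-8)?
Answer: 673340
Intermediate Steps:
f = -24
(f + 538)*1310 = (-24 + 538)*1310 = 514*1310 = 673340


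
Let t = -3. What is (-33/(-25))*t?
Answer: -99/25 ≈ -3.9600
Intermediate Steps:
(-33/(-25))*t = -33/(-25)*(-3) = -33*(-1/25)*(-3) = (33/25)*(-3) = -99/25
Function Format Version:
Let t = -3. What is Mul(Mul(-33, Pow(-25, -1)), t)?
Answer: Rational(-99, 25) ≈ -3.9600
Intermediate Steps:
Mul(Mul(-33, Pow(-25, -1)), t) = Mul(Mul(-33, Pow(-25, -1)), -3) = Mul(Mul(-33, Rational(-1, 25)), -3) = Mul(Rational(33, 25), -3) = Rational(-99, 25)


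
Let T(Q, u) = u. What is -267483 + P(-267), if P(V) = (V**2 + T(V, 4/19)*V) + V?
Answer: -3733827/19 ≈ -1.9652e+5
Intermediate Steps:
P(V) = V**2 + 23*V/19 (P(V) = (V**2 + (4/19)*V) + V = (V**2 + (4*(1/19))*V) + V = (V**2 + 4*V/19) + V = V**2 + 23*V/19)
-267483 + P(-267) = -267483 + (1/19)*(-267)*(23 + 19*(-267)) = -267483 + (1/19)*(-267)*(23 - 5073) = -267483 + (1/19)*(-267)*(-5050) = -267483 + 1348350/19 = -3733827/19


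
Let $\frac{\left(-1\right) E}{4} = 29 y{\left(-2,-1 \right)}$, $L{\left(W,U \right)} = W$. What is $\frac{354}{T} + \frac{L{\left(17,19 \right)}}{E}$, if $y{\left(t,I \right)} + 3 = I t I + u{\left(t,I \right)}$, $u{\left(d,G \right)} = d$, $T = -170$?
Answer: $- \frac{142279}{69020} \approx -2.0614$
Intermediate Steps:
$y{\left(t,I \right)} = -3 + t + t I^{2}$ ($y{\left(t,I \right)} = -3 + \left(I t I + t\right) = -3 + \left(t I^{2} + t\right) = -3 + \left(t + t I^{2}\right) = -3 + t + t I^{2}$)
$E = 812$ ($E = - 4 \cdot 29 \left(-3 - 2 - 2 \left(-1\right)^{2}\right) = - 4 \cdot 29 \left(-3 - 2 - 2\right) = - 4 \cdot 29 \left(-7\right) = \left(-4\right) \left(-203\right) = 812$)
$\frac{354}{T} + \frac{L{\left(17,19 \right)}}{E} = \frac{354}{-170} + \frac{17}{812} = 354 \left(- \frac{1}{170}\right) + 17 \cdot \frac{1}{812} = - \frac{177}{85} + \frac{17}{812} = - \frac{142279}{69020}$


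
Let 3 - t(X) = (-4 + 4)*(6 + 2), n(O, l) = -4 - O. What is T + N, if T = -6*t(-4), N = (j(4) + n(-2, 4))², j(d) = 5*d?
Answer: 306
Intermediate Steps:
t(X) = 3 (t(X) = 3 - (-4 + 4)*(6 + 2) = 3 - 0*8 = 3 - 1*0 = 3 + 0 = 3)
N = 324 (N = (5*4 + (-4 - 1*(-2)))² = (20 + (-4 + 2))² = (20 - 2)² = 18² = 324)
T = -18 (T = -6*3 = -18)
T + N = -18 + 324 = 306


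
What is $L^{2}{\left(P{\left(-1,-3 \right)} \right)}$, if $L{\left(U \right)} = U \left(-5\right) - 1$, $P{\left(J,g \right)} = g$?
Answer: $196$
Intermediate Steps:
$L{\left(U \right)} = -1 - 5 U$ ($L{\left(U \right)} = - 5 U - 1 = -1 - 5 U$)
$L^{2}{\left(P{\left(-1,-3 \right)} \right)} = \left(-1 - -15\right)^{2} = \left(-1 + 15\right)^{2} = 14^{2} = 196$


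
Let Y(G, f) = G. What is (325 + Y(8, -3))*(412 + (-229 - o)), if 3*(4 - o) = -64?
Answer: 52503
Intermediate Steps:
o = 76/3 (o = 4 - 1/3*(-64) = 4 + 64/3 = 76/3 ≈ 25.333)
(325 + Y(8, -3))*(412 + (-229 - o)) = (325 + 8)*(412 + (-229 - 1*76/3)) = 333*(412 + (-229 - 76/3)) = 333*(412 - 763/3) = 333*(473/3) = 52503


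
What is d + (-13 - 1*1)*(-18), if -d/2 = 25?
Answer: 202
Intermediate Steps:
d = -50 (d = -2*25 = -50)
d + (-13 - 1*1)*(-18) = -50 + (-13 - 1*1)*(-18) = -50 + (-13 - 1)*(-18) = -50 - 14*(-18) = -50 + 252 = 202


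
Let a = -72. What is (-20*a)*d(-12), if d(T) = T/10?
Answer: -1728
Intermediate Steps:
d(T) = T/10 (d(T) = T*(⅒) = T/10)
(-20*a)*d(-12) = (-20*(-72))*((⅒)*(-12)) = 1440*(-6/5) = -1728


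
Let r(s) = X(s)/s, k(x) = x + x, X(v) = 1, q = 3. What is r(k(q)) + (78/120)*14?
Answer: 139/15 ≈ 9.2667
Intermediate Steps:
k(x) = 2*x
r(s) = 1/s
r(k(q)) + (78/120)*14 = 1/(2*3) + (78/120)*14 = 1/6 + (78*(1/120))*14 = ⅙ + (13/20)*14 = ⅙ + 91/10 = 139/15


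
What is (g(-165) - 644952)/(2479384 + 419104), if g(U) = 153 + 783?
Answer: -80502/362311 ≈ -0.22219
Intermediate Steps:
g(U) = 936
(g(-165) - 644952)/(2479384 + 419104) = (936 - 644952)/(2479384 + 419104) = -644016/2898488 = -644016*1/2898488 = -80502/362311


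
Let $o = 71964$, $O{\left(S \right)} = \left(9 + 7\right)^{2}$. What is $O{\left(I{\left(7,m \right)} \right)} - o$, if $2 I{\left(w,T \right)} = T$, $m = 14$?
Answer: $-71708$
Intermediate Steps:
$I{\left(w,T \right)} = \frac{T}{2}$
$O{\left(S \right)} = 256$ ($O{\left(S \right)} = 16^{2} = 256$)
$O{\left(I{\left(7,m \right)} \right)} - o = 256 - 71964 = -71708$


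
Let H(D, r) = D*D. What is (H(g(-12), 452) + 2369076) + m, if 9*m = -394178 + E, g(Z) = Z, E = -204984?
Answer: 20723818/9 ≈ 2.3026e+6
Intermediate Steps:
m = -599162/9 (m = (-394178 - 204984)/9 = (⅑)*(-599162) = -599162/9 ≈ -66574.)
H(D, r) = D²
(H(g(-12), 452) + 2369076) + m = ((-12)² + 2369076) - 599162/9 = (144 + 2369076) - 599162/9 = 2369220 - 599162/9 = 20723818/9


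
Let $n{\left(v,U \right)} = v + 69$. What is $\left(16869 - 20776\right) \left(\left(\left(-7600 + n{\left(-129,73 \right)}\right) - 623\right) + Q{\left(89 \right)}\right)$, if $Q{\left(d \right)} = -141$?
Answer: $32912568$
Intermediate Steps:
$n{\left(v,U \right)} = 69 + v$
$\left(16869 - 20776\right) \left(\left(\left(-7600 + n{\left(-129,73 \right)}\right) - 623\right) + Q{\left(89 \right)}\right) = \left(16869 - 20776\right) \left(\left(\left(-7600 + \left(69 - 129\right)\right) - 623\right) - 141\right) = - 3907 \left(\left(\left(-7600 - 60\right) - 623\right) - 141\right) = - 3907 \left(\left(-7660 - 623\right) - 141\right) = - 3907 \left(-8283 - 141\right) = \left(-3907\right) \left(-8424\right) = 32912568$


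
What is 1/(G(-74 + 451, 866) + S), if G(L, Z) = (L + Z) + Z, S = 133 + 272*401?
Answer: 1/111314 ≈ 8.9836e-6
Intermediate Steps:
S = 109205 (S = 133 + 109072 = 109205)
G(L, Z) = L + 2*Z
1/(G(-74 + 451, 866) + S) = 1/(((-74 + 451) + 2*866) + 109205) = 1/((377 + 1732) + 109205) = 1/(2109 + 109205) = 1/111314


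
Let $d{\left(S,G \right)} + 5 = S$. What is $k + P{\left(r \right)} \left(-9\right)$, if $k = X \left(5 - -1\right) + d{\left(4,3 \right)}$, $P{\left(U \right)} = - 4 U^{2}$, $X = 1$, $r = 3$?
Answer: $329$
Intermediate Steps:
$d{\left(S,G \right)} = -5 + S$
$k = 5$ ($k = 1 \left(5 - -1\right) + \left(-5 + 4\right) = 1 \left(5 + 1\right) - 1 = 1 \cdot 6 - 1 = 6 - 1 = 5$)
$k + P{\left(r \right)} \left(-9\right) = 5 + - 4 \cdot 3^{2} \left(-9\right) = 5 + \left(-4\right) 9 \left(-9\right) = 5 - -324 = 5 + 324 = 329$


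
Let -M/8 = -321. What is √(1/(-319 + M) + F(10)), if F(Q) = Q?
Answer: 21*√114699/2249 ≈ 3.1623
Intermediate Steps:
M = 2568 (M = -8*(-321) = 2568)
√(1/(-319 + M) + F(10)) = √(1/(-319 + 2568) + 10) = √(1/2249 + 10) = √(22491/2249) = 21*√114699/2249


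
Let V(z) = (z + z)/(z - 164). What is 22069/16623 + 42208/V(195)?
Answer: 3626489669/1080495 ≈ 3356.3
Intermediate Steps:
V(z) = 2*z/(-164 + z) (V(z) = (2*z)/(-164 + z) = 2*z/(-164 + z))
22069/16623 + 42208/V(195) = 22069/16623 + 42208/((2*195/(-164 + 195))) = 22069*(1/16623) + 42208/((2*195/31)) = 22069/16623 + 42208/((2*195*(1/31))) = 22069/16623 + 42208/(390/31) = 22069/16623 + 42208*(31/390) = 22069/16623 + 654224/195 = 3626489669/1080495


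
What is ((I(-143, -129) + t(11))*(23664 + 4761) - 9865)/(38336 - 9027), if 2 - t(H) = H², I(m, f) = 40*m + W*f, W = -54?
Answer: 32025110/29309 ≈ 1092.7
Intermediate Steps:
I(m, f) = -54*f + 40*m (I(m, f) = 40*m - 54*f = -54*f + 40*m)
t(H) = 2 - H²
((I(-143, -129) + t(11))*(23664 + 4761) - 9865)/(38336 - 9027) = (((-54*(-129) + 40*(-143)) + (2 - 1*11²))*(23664 + 4761) - 9865)/(38336 - 9027) = (((6966 - 5720) + (2 - 1*121))*28425 - 9865)/29309 = ((1246 + (2 - 121))*28425 - 9865)*(1/29309) = ((1246 - 119)*28425 - 9865)*(1/29309) = (1127*28425 - 9865)*(1/29309) = (32034975 - 9865)*(1/29309) = 32025110*(1/29309) = 32025110/29309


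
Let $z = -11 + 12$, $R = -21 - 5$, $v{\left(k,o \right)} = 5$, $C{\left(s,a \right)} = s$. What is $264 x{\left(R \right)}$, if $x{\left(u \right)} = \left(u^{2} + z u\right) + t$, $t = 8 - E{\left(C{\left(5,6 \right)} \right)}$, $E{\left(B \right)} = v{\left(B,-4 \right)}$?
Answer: $172392$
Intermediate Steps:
$E{\left(B \right)} = 5$
$R = -26$ ($R = -21 - 5 = -26$)
$t = 3$ ($t = 8 - 5 = 3$)
$z = 1$
$x{\left(u \right)} = 3 + u + u^{2}$ ($x{\left(u \right)} = \left(u^{2} + 1 u\right) + 3 = \left(u^{2} + u\right) + 3 = \left(u + u^{2}\right) + 3 = 3 + u + u^{2}$)
$264 x{\left(R \right)} = 264 \left(3 - 26 + \left(-26\right)^{2}\right) = 264 \left(3 - 26 + 676\right) = 264 \cdot 653 = 172392$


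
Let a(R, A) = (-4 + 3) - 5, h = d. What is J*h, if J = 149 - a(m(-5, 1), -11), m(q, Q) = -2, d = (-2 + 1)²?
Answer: 155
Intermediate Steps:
d = 1 (d = (-1)² = 1)
h = 1
a(R, A) = -6 (a(R, A) = -1 - 5 = -6)
J = 155 (J = 149 - 1*(-6) = 149 + 6 = 155)
J*h = 155*1 = 155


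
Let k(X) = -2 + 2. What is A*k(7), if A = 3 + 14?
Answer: 0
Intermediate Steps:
A = 17
k(X) = 0
A*k(7) = 17*0 = 0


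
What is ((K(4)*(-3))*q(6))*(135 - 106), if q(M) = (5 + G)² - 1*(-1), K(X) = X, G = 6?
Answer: -42456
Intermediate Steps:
q(M) = 122 (q(M) = (5 + 6)² - 1*(-1) = 11² + 1 = 121 + 1 = 122)
((K(4)*(-3))*q(6))*(135 - 106) = ((4*(-3))*122)*(135 - 106) = -12*122*29 = -1464*29 = -42456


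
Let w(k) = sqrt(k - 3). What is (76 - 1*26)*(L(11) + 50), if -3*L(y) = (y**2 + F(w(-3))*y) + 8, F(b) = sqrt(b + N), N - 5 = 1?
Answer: 350 - 550*sqrt(6 + I*sqrt(6))/3 ≈ -107.98 - 89.884*I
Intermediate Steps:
w(k) = sqrt(-3 + k)
N = 6 (N = 5 + 1 = 6)
F(b) = sqrt(6 + b) (F(b) = sqrt(b + 6) = sqrt(6 + b))
L(y) = -8/3 - y**2/3 - y*sqrt(6 + I*sqrt(6))/3 (L(y) = -((y**2 + sqrt(6 + sqrt(-3 - 3))*y) + 8)/3 = -((y**2 + sqrt(6 + sqrt(-6))*y) + 8)/3 = -((y**2 + sqrt(6 + I*sqrt(6))*y) + 8)/3 = -((y**2 + y*sqrt(6 + I*sqrt(6))) + 8)/3 = -(8 + y**2 + y*sqrt(6 + I*sqrt(6)))/3 = -8/3 - y**2/3 - y*sqrt(6 + I*sqrt(6))/3)
(76 - 1*26)*(L(11) + 50) = (76 - 1*26)*((-8/3 - 1/3*11**2 - 1/3*11*sqrt(6 + I*sqrt(6))) + 50) = (76 - 26)*((-8/3 - 1/3*121 - 11*sqrt(6 + I*sqrt(6))/3) + 50) = 50*((-8/3 - 121/3 - 11*sqrt(6 + I*sqrt(6))/3) + 50) = 50*((-43 - 11*sqrt(6 + I*sqrt(6))/3) + 50) = 50*(7 - 11*sqrt(6 + I*sqrt(6))/3) = 350 - 550*sqrt(6 + I*sqrt(6))/3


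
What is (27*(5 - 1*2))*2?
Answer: 162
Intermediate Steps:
(27*(5 - 1*2))*2 = (27*(5 - 2))*2 = (27*3)*2 = 81*2 = 162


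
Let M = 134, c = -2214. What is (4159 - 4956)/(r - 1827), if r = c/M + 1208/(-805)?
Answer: 42986195/99511316 ≈ 0.43197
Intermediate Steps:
r = -972071/53935 (r = -2214/134 + 1208/(-805) = -2214*1/134 + 1208*(-1/805) = -1107/67 - 1208/805 = -972071/53935 ≈ -18.023)
(4159 - 4956)/(r - 1827) = (4159 - 4956)/(-972071/53935 - 1827) = -797/(-99511316/53935) = -797*(-53935/99511316) = 42986195/99511316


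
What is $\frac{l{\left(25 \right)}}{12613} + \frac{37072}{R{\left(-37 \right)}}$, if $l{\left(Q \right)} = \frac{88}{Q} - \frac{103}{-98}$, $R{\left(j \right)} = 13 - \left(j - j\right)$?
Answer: $\frac{1145593528787}{401724050} \approx 2851.7$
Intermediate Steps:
$R{\left(j \right)} = 13$ ($R{\left(j \right)} = 13 - 0 = 13 + 0 = 13$)
$l{\left(Q \right)} = \frac{103}{98} + \frac{88}{Q}$ ($l{\left(Q \right)} = \frac{88}{Q} - - \frac{103}{98} = \frac{88}{Q} + \frac{103}{98} = \frac{103}{98} + \frac{88}{Q}$)
$\frac{l{\left(25 \right)}}{12613} + \frac{37072}{R{\left(-37 \right)}} = \frac{\frac{103}{98} + \frac{88}{25}}{12613} + \frac{37072}{13} = \left(\frac{103}{98} + 88 \cdot \frac{1}{25}\right) \frac{1}{12613} + 37072 \cdot \frac{1}{13} = \left(\frac{103}{98} + \frac{88}{25}\right) \frac{1}{12613} + \frac{37072}{13} = \frac{11199}{2450} \cdot \frac{1}{12613} + \frac{37072}{13} = \frac{11199}{30901850} + \frac{37072}{13} = \frac{1145593528787}{401724050}$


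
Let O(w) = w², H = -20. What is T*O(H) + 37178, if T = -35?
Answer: 23178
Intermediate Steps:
T*O(H) + 37178 = -35*(-20)² + 37178 = -35*400 + 37178 = -14000 + 37178 = 23178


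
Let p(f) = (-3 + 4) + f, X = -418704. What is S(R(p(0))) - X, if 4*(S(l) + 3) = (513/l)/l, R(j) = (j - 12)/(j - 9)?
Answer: 50671029/121 ≈ 4.1877e+5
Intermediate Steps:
p(f) = 1 + f
R(j) = (-12 + j)/(-9 + j)
S(l) = -3 + 513/(4*l²) (S(l) = -3 + ((513/l)/l)/4 = -3 + (513/l²)/4 = -3 + 513/(4*l²))
S(R(p(0))) - X = (-3 + 513/(4*((-12 + (1 + 0))/(-9 + (1 + 0)))²)) - 1*(-418704) = (-3 + 513/(4*((-12 + 1)/(-9 + 1))²)) + 418704 = (-3 + 513/(4*(-11/(-8))²)) + 418704 = (-3 + 513/(4*(-⅛*(-11))²)) + 418704 = (-3 + 513/(4*(11/8)²)) + 418704 = (-3 + (513/4)*(64/121)) + 418704 = (-3 + 8208/121) + 418704 = 7845/121 + 418704 = 50671029/121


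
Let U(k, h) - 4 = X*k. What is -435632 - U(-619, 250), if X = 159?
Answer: -337215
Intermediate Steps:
U(k, h) = 4 + 159*k
-435632 - U(-619, 250) = -435632 - (4 + 159*(-619)) = -435632 - (4 - 98421) = -435632 - 1*(-98417) = -435632 + 98417 = -337215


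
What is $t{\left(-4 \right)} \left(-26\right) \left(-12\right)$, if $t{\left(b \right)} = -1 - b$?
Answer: $936$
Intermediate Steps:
$t{\left(-4 \right)} \left(-26\right) \left(-12\right) = \left(-1 - -4\right) \left(-26\right) \left(-12\right) = \left(-1 + 4\right) \left(-26\right) \left(-12\right) = 3 \left(-26\right) \left(-12\right) = \left(-78\right) \left(-12\right) = 936$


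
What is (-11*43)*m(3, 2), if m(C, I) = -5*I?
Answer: 4730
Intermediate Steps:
(-11*43)*m(3, 2) = (-11*43)*(-5*2) = -473*(-10) = 4730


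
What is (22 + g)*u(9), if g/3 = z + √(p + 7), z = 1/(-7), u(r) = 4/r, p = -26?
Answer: 604/63 + 4*I*√19/3 ≈ 9.5873 + 5.8119*I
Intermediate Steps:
z = -⅐ ≈ -0.14286
g = -3/7 + 3*I*√19 (g = 3*(-⅐ + √(-26 + 7)) = 3*(-⅐ + √(-19)) = 3*(-⅐ + I*√19) = -3/7 + 3*I*√19 ≈ -0.42857 + 13.077*I)
(22 + g)*u(9) = (22 + (-3/7 + 3*I*√19))*(4/9) = (151/7 + 3*I*√19)*(4*(⅑)) = (151/7 + 3*I*√19)*(4/9) = 604/63 + 4*I*√19/3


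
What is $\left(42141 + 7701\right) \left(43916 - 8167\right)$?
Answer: $1781801658$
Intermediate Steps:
$\left(42141 + 7701\right) \left(43916 - 8167\right) = 49842 \cdot 35749 = 1781801658$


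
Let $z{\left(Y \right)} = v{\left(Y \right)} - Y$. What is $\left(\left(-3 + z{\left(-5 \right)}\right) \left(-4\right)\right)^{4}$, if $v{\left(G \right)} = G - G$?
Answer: $4096$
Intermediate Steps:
$v{\left(G \right)} = 0$
$z{\left(Y \right)} = - Y$ ($z{\left(Y \right)} = 0 - Y = - Y$)
$\left(\left(-3 + z{\left(-5 \right)}\right) \left(-4\right)\right)^{4} = \left(\left(-3 - -5\right) \left(-4\right)\right)^{4} = \left(\left(-3 + 5\right) \left(-4\right)\right)^{4} = \left(2 \left(-4\right)\right)^{4} = \left(-8\right)^{4} = 4096$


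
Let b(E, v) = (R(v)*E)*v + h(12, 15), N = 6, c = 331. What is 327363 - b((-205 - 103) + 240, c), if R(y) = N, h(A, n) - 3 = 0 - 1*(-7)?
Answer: 462401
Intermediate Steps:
h(A, n) = 10 (h(A, n) = 3 + (0 - 1*(-7)) = 3 + (0 + 7) = 3 + 7 = 10)
R(y) = 6
b(E, v) = 10 + 6*E*v (b(E, v) = (6*E)*v + 10 = 6*E*v + 10 = 10 + 6*E*v)
327363 - b((-205 - 103) + 240, c) = 327363 - (10 + 6*((-205 - 103) + 240)*331) = 327363 - (10 + 6*(-308 + 240)*331) = 327363 - (10 + 6*(-68)*331) = 327363 - (10 - 135048) = 327363 - 1*(-135038) = 327363 + 135038 = 462401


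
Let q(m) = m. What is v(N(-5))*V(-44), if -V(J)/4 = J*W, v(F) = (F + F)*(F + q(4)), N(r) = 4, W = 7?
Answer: 78848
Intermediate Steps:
v(F) = 2*F*(4 + F) (v(F) = (F + F)*(F + 4) = (2*F)*(4 + F) = 2*F*(4 + F))
V(J) = -28*J (V(J) = -4*J*7 = -28*J)
v(N(-5))*V(-44) = (2*4*(4 + 4))*(-28*(-44)) = (2*4*8)*1232 = 64*1232 = 78848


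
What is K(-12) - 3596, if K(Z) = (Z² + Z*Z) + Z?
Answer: -3320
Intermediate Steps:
K(Z) = Z + 2*Z² (K(Z) = (Z² + Z²) + Z = 2*Z² + Z = Z + 2*Z²)
K(-12) - 3596 = -12*(1 + 2*(-12)) - 3596 = -12*(1 - 24) - 3596 = -12*(-23) - 3596 = 276 - 3596 = -3320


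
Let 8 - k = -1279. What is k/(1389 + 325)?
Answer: 1287/1714 ≈ 0.75088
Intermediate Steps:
k = 1287 (k = 8 - 1*(-1279) = 8 + 1279 = 1287)
k/(1389 + 325) = 1287/(1389 + 325) = 1287/1714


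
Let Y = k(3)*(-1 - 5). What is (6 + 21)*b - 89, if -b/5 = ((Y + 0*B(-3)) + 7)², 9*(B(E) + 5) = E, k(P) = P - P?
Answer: -6704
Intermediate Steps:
k(P) = 0
B(E) = -5 + E/9
Y = 0 (Y = 0*(-1 - 5) = 0*(-6) = 0)
b = -245 (b = -5*((0 + 0*(-5 + (⅑)*(-3))) + 7)² = -5*((0 + 0*(-5 - ⅓)) + 7)² = -5*((0 + 0*(-16/3)) + 7)² = -5*((0 + 0) + 7)² = -5*(0 + 7)² = -5*7² = -5*49 = -245)
(6 + 21)*b - 89 = (6 + 21)*(-245) - 89 = 27*(-245) - 89 = -6615 - 89 = -6704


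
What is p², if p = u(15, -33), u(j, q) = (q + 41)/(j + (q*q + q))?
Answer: 64/1147041 ≈ 5.5796e-5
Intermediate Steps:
u(j, q) = (41 + q)/(j + q + q²) (u(j, q) = (41 + q)/(j + (q² + q)) = (41 + q)/(j + (q + q²)) = (41 + q)/(j + q + q²))
p = 8/1071 (p = (41 - 33)/(15 - 33 + (-33)²) = 8/(15 - 33 + 1089) = 8/1071 ≈ 0.0074697)
p² = (8/1071)² = 64/1147041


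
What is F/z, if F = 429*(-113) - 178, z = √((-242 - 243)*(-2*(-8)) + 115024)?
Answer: -48655*√419/6704 ≈ -148.56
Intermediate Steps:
z = 16*√419 (z = √(-485*16 + 115024) = √(-7760 + 115024) = √107264 = 16*√419 ≈ 327.51)
F = -48655 (F = -48477 - 178 = -48655)
F/z = -48655*√419/6704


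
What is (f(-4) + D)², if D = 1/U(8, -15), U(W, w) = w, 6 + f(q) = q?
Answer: 22801/225 ≈ 101.34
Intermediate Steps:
f(q) = -6 + q
D = -1/15 (D = 1/(-15) = -1/15 ≈ -0.066667)
(f(-4) + D)² = ((-6 - 4) - 1/15)² = (-10 - 1/15)² = (-151/15)² = 22801/225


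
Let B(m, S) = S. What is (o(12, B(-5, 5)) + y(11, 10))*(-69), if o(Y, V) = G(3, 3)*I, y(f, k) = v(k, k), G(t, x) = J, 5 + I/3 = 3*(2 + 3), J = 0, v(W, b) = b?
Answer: -690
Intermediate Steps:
I = 30 (I = -15 + 3*(3*(2 + 3)) = -15 + 3*(3*5) = -15 + 3*15 = -15 + 45 = 30)
G(t, x) = 0
y(f, k) = k
o(Y, V) = 0 (o(Y, V) = 0*30 = 0)
(o(12, B(-5, 5)) + y(11, 10))*(-69) = (0 + 10)*(-69) = 10*(-69) = -690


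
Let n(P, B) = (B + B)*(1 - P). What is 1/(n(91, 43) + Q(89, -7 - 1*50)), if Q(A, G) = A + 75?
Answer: -1/7576 ≈ -0.00013200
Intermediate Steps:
n(P, B) = 2*B*(1 - P) (n(P, B) = (2*B)*(1 - P) = 2*B*(1 - P))
Q(A, G) = 75 + A
1/(n(91, 43) + Q(89, -7 - 1*50)) = 1/(2*43*(1 - 1*91) + (75 + 89)) = 1/(2*43*(1 - 91) + 164) = 1/(2*43*(-90) + 164) = 1/(-7740 + 164) = 1/(-7576) = -1/7576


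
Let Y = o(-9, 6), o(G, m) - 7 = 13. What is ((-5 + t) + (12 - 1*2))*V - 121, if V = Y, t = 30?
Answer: 579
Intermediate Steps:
o(G, m) = 20 (o(G, m) = 7 + 13 = 20)
Y = 20
V = 20
((-5 + t) + (12 - 1*2))*V - 121 = ((-5 + 30) + (12 - 1*2))*20 - 121 = (25 + (12 - 2))*20 - 121 = (25 + 10)*20 - 121 = 35*20 - 121 = 700 - 121 = 579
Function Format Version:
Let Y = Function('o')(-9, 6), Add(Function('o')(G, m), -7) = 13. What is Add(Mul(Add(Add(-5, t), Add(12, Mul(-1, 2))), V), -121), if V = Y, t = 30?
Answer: 579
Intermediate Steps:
Function('o')(G, m) = 20 (Function('o')(G, m) = Add(7, 13) = 20)
Y = 20
V = 20
Add(Mul(Add(Add(-5, t), Add(12, Mul(-1, 2))), V), -121) = Add(Mul(Add(Add(-5, 30), Add(12, Mul(-1, 2))), 20), -121) = Add(Mul(Add(25, Add(12, -2)), 20), -121) = Add(Mul(Add(25, 10), 20), -121) = Add(Mul(35, 20), -121) = Add(700, -121) = 579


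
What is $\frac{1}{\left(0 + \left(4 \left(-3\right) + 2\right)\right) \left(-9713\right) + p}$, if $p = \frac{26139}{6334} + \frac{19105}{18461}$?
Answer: $\frac{116931974}{11358206197769} \approx 1.0295 \cdot 10^{-5}$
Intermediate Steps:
$p = \frac{603563149}{116931974}$ ($p = 26139 \cdot \frac{1}{6334} + 19105 \cdot \frac{1}{18461} = \frac{26139}{6334} + \frac{19105}{18461} = \frac{603563149}{116931974} \approx 5.1617$)
$\frac{1}{\left(0 + \left(4 \left(-3\right) + 2\right)\right) \left(-9713\right) + p} = \frac{1}{\left(0 + \left(4 \left(-3\right) + 2\right)\right) \left(-9713\right) + \frac{603563149}{116931974}} = \frac{1}{\left(0 + \left(-12 + 2\right)\right) \left(-9713\right) + \frac{603563149}{116931974}} = \frac{1}{\left(0 - 10\right) \left(-9713\right) + \frac{603563149}{116931974}} = \frac{1}{\left(-10\right) \left(-9713\right) + \frac{603563149}{116931974}} = \frac{1}{97130 + \frac{603563149}{116931974}} = \frac{1}{\frac{11358206197769}{116931974}} = \frac{116931974}{11358206197769}$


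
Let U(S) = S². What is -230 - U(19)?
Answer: -591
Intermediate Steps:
-230 - U(19) = -230 - 1*19² = -230 - 1*361 = -230 - 361 = -591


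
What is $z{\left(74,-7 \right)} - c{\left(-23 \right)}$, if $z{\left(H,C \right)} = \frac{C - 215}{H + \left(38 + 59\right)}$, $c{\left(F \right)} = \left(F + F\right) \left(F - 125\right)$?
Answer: $- \frac{388130}{57} \approx -6809.3$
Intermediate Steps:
$c{\left(F \right)} = 2 F \left(-125 + F\right)$
$z{\left(H,C \right)} = \frac{-215 + C}{97 + H}$ ($z{\left(H,C \right)} = \frac{-215 + C}{H + 97} = \frac{-215 + C}{97 + H}$)
$z{\left(74,-7 \right)} - c{\left(-23 \right)} = \frac{-215 - 7}{97 + 74} - 2 \left(-23\right) \left(-125 - 23\right) = \frac{1}{171} \left(-222\right) - 2 \left(-23\right) \left(-148\right) = \frac{1}{171} \left(-222\right) - 6808 = - \frac{74}{57} - 6808 = - \frac{388130}{57}$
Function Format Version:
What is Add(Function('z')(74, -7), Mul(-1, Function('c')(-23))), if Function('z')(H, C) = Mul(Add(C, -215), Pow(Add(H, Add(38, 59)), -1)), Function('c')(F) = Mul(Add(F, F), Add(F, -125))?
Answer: Rational(-388130, 57) ≈ -6809.3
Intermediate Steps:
Function('c')(F) = Mul(2, F, Add(-125, F)) (Function('c')(F) = Mul(Mul(2, F), Add(-125, F)) = Mul(2, F, Add(-125, F)))
Function('z')(H, C) = Mul(Pow(Add(97, H), -1), Add(-215, C)) (Function('z')(H, C) = Mul(Add(-215, C), Pow(Add(H, 97), -1)) = Mul(Add(-215, C), Pow(Add(97, H), -1)) = Mul(Pow(Add(97, H), -1), Add(-215, C)))
Add(Function('z')(74, -7), Mul(-1, Function('c')(-23))) = Add(Mul(Pow(Add(97, 74), -1), Add(-215, -7)), Mul(-1, Mul(2, -23, Add(-125, -23)))) = Add(Mul(Pow(171, -1), -222), Mul(-1, Mul(2, -23, -148))) = Add(Mul(Rational(1, 171), -222), Mul(-1, 6808)) = Add(Rational(-74, 57), -6808) = Rational(-388130, 57)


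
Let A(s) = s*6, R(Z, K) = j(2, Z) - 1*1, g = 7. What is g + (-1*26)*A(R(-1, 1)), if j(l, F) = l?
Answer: -149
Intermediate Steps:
R(Z, K) = 1 (R(Z, K) = 2 - 1*1 = 2 - 1 = 1)
A(s) = 6*s
g + (-1*26)*A(R(-1, 1)) = 7 + (-1*26)*(6*1) = 7 - 26*6 = 7 - 156 = -149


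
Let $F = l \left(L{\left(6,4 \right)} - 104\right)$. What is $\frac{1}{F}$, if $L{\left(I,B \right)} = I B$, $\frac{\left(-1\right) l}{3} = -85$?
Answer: $- \frac{1}{20400} \approx -4.902 \cdot 10^{-5}$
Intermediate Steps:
$l = 255$ ($l = \left(-3\right) \left(-85\right) = 255$)
$L{\left(I,B \right)} = B I$
$F = -20400$ ($F = 255 \left(4 \cdot 6 - 104\right) = 255 \left(24 - 104\right) = 255 \left(-80\right) = -20400$)
$\frac{1}{F} = \frac{1}{-20400} = - \frac{1}{20400}$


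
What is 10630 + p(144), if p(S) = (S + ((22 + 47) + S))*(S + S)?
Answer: 113446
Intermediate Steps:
p(S) = 2*S*(69 + 2*S) (p(S) = (S + (69 + S))*(2*S) = (69 + 2*S)*(2*S) = 2*S*(69 + 2*S))
10630 + p(144) = 10630 + 2*144*(69 + 2*144) = 10630 + 2*144*(69 + 288) = 10630 + 2*144*357 = 10630 + 102816 = 113446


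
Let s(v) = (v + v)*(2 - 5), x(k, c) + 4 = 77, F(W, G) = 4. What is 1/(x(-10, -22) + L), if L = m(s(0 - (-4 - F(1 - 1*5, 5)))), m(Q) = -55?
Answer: 1/18 ≈ 0.055556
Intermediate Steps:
x(k, c) = 73 (x(k, c) = -4 + 77 = 73)
s(v) = -6*v (s(v) = (2*v)*(-3) = -6*v)
L = -55
1/(x(-10, -22) + L) = 1/(73 - 55) = 1/18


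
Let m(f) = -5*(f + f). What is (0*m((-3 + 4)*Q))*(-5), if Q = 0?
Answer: 0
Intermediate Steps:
m(f) = -10*f
(0*m((-3 + 4)*Q))*(-5) = (0*(-10*(-3 + 4)*0))*(-5) = (0*(-10*0))*(-5) = (0*0)*(-5) = 0*(-5) = 0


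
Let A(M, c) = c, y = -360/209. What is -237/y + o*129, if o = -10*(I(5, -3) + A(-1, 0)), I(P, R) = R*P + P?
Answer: 1564511/120 ≈ 13038.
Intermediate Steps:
y = -360/209 (y = -360*1/209 = -360/209 ≈ -1.7225)
I(P, R) = P + P*R (I(P, R) = P*R + P = P + P*R)
o = 100 (o = -10*(5*(1 - 3) + 0) = -10*(5*(-2) + 0) = -10*(-10 + 0) = -10*(-10) = 100)
-237/y + o*129 = -237/(-360/209) + 100*129 = -237*(-209/360) + 12900 = 16511/120 + 12900 = 1564511/120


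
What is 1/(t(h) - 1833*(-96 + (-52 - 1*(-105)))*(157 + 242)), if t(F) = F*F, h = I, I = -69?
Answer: 1/31453542 ≈ 3.1793e-8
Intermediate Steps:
h = -69
t(F) = F**2
1/(t(h) - 1833*(-96 + (-52 - 1*(-105)))*(157 + 242)) = 1/((-69)**2 - 1833*(-96 + (-52 - 1*(-105)))*(157 + 242)) = 1/(4761 - 1833*(-96 + (-52 + 105))*399) = 1/(4761 - 1833*(-96 + 53)*399) = 1/(4761 - (-78819)*399) = 1/(4761 - 1833*(-17157)) = 1/(4761 + 31448781) = 1/31453542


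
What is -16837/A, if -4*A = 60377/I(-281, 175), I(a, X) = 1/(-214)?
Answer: -33674/6460339 ≈ -0.0052124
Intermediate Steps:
I(a, X) = -1/214
A = 6460339/2 (A = -60377/(4*(-1/214)) = -60377*(-214)/4 = -1/4*(-12920678) = 6460339/2 ≈ 3.2302e+6)
-16837/A = -16837/6460339/2 = -16837*2/6460339 = -33674/6460339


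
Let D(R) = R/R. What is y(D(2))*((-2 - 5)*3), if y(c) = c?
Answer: -21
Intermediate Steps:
D(R) = 1
y(D(2))*((-2 - 5)*3) = 1*((-2 - 5)*3) = 1*(-7*3) = 1*(-21) = -21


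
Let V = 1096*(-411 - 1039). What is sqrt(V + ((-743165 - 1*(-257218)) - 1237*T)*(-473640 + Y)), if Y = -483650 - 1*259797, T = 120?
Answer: sqrt(772102581469) ≈ 8.7869e+5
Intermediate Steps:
Y = -743447 (Y = -483650 - 259797 = -743447)
V = -1589200 (V = 1096*(-1450) = -1589200)
sqrt(V + ((-743165 - 1*(-257218)) - 1237*T)*(-473640 + Y)) = sqrt(-1589200 + ((-743165 - 1*(-257218)) - 1237*120)*(-473640 - 743447)) = sqrt(-1589200 + ((-743165 + 257218) - 148440)*(-1217087)) = sqrt(-1589200 + (-485947 - 148440)*(-1217087)) = sqrt(-1589200 - 634387*(-1217087)) = sqrt(-1589200 + 772104170669) = sqrt(772102581469)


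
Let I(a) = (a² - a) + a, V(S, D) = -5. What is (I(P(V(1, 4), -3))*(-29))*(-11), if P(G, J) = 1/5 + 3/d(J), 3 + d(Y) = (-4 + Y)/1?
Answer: 319/100 ≈ 3.1900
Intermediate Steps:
d(Y) = -7 + Y (d(Y) = -3 + (-4 + Y)/1 = -3 + (-4 + Y)*1 = -3 + (-4 + Y) = -7 + Y)
P(G, J) = ⅕ + 3/(-7 + J) (P(G, J) = 1/5 + 3/(-7 + J) = 1*(⅕) + 3/(-7 + J) = ⅕ + 3/(-7 + J))
I(a) = a²
(I(P(V(1, 4), -3))*(-29))*(-11) = (((8 - 3)/(5*(-7 - 3)))²*(-29))*(-11) = (((⅕)*5/(-10))²*(-29))*(-11) = (((⅕)*(-⅒)*5)²*(-29))*(-11) = ((-⅒)²*(-29))*(-11) = ((1/100)*(-29))*(-11) = -29/100*(-11) = 319/100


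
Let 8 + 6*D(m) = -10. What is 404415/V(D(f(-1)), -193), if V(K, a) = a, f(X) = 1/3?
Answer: -404415/193 ≈ -2095.4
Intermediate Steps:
f(X) = ⅓
D(m) = -3 (D(m) = -4/3 + (⅙)*(-10) = -4/3 - 5/3 = -3)
404415/V(D(f(-1)), -193) = 404415/(-193) = 404415*(-1/193) = -404415/193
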